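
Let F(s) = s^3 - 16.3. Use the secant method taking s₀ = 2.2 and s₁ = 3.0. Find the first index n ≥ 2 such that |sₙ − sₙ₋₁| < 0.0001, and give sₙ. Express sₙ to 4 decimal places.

n = 6, sₙ = 2.5355

F(2.2) = -5.652000, F(3.0) = 10.700000
s₂ = 3.000000 − 10.700000·(0.800000)/(16.352000) = 2.476517;  |Δ| = 0.523483
F(2.476517) = -1.111190
s₃ = 2.476517 − (-1.111190)·(-0.523483)/(-11.811190) = 2.525766;  |Δ| = 0.049249
F(2.525766) = -0.186898
s₄ = 2.525766 − (-0.186898)·(0.049249)/(0.924292) = 2.535724;  |Δ| = 0.009958
F(2.535724) = 0.004445
s₅ = 2.535724 − 0.004445·(0.009958)/(0.191342) = 2.535493;  |Δ| = 0.000231
F(2.535493) = -0.000017
s₆ = 2.535493 − (-0.000017)·(-0.000231)/(-0.004462) = 2.535494;  |Δ| = 0.000001
|s₆ − s₅| = 0.000001 < 0.0001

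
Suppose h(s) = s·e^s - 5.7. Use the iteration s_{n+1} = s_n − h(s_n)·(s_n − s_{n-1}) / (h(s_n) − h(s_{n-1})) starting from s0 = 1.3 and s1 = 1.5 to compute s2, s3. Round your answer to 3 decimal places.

h(1.3) = -0.92991, h(1.5) = 1.02253
s2 = 1.50000 − 1.02253·(1.50000 − 1.30000) / (1.02253 − (-0.92991)) = 1.50000 − (0.20451)/(1.95245) = 1.39526
h(1.39526) = -0.06873
s3 = 1.39526 − (-0.06873)·(1.39526 − 1.50000) / (-0.06873 − 1.02253) = 1.39526 − (0.00720)/(-1.09127) = 1.40185

1.395, 1.402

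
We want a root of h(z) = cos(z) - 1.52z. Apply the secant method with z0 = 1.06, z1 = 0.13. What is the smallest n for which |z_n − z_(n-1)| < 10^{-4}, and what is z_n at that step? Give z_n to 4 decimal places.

h(1.06) = -1.122328, h(0.13) = 0.793962
z2 = 0.130000 − 0.793962·(-0.930000)/(1.916290) = 0.515320;  |Δ| = 0.385320
h(0.515320) = 0.086849
z3 = 0.515320 − 0.086849·(0.385320)/(-0.707113) = 0.562646;  |Δ| = 0.047326
h(0.562646) = -0.009374
z4 = 0.562646 − (-0.009374)·(0.047326)/(-0.096223) = 0.558035;  |Δ| = 0.004611
h(0.558035) = 0.000084
z5 = 0.558035 − 0.000084·(-0.004611)/(0.009459) = 0.558076;  |Δ| = 0.000041
|z5 − z4| = 0.000041 < 10^{-4}

n = 5, z_n = 0.5581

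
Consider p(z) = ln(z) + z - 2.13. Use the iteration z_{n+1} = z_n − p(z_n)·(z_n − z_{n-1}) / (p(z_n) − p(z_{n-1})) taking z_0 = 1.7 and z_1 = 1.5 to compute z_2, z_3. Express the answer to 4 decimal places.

p(1.7) = 0.100628, p(1.5) = -0.224535
z_2 = 1.500000 − (-0.224535)·(1.500000 − 1.700000) / (-0.224535 − 0.100628) = 1.500000 − (0.044907)/(-0.325163) = 1.638106
p(1.638106) = 0.001647
z_3 = 1.638106 − 0.001647·(1.638106 − 1.500000) / (0.001647 − (-0.224535)) = 1.638106 − (0.000227)/(0.226182) = 1.637101

1.6381, 1.6371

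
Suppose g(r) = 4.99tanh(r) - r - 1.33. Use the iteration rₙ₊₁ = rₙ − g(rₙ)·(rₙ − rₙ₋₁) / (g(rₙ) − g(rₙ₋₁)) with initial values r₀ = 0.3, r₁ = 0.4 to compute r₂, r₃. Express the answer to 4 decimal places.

g(0.3) = -0.176350, g(0.4) = 0.165945
r₂ = 0.400000 − 0.165945·(0.400000 − 0.300000) / (0.165945 − (-0.176350)) = 0.400000 − (0.016595)/(0.342295) = 0.351520
g(0.351520) = 0.003717
r₃ = 0.351520 − 0.003717·(0.351520 − 0.400000) / (0.003717 − 0.165945) = 0.351520 − (-0.000180)/(-0.162229) = 0.350409

0.3515, 0.3504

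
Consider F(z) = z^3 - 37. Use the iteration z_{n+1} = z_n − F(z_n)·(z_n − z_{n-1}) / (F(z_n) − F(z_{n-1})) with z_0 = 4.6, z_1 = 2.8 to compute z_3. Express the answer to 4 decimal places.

F(4.6) = 60.336000, F(2.8) = -15.048000
z_2 = 2.800000 − (-15.048000)·(2.800000 − 4.600000) / (-15.048000 − 60.336000) = 2.800000 − (27.086400)/(-75.384000) = 3.159312
F(3.159312) = -5.466100
z_3 = 3.159312 − (-5.466100)·(3.159312 − 2.800000) / (-5.466100 − (-15.048000)) = 3.159312 − (-1.964037)/(9.581900) = 3.364286

3.3643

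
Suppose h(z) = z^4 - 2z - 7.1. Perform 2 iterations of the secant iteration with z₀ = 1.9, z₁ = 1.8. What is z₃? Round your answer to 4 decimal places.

1.8094

h(1.9) = 2.132100, h(1.8) = -0.202400
z₂ = 1.800000 − (-0.202400)·(1.800000 − 1.900000) / (-0.202400 − 2.132100) = 1.800000 − (0.020240)/(-2.334500) = 1.808670
h(1.808670) = -0.016021
z₃ = 1.808670 − (-0.016021)·(1.808670 − 1.800000) / (-0.016021 − (-0.202400)) = 1.808670 − (-0.000139)/(0.186379) = 1.809415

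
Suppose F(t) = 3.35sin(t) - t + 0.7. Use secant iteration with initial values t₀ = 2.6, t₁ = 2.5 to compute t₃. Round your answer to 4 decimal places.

F(2.6) = -0.173070, F(2.5) = 0.204882
t₂ = 2.500000 − 0.204882·(2.500000 − 2.600000) / (0.204882 − (-0.173070)) = 2.500000 − (-0.020488)/(0.377952) = 2.554208
F(2.554208) = 0.002313
t₃ = 2.554208 − 0.002313·(2.554208 − 2.500000) / (0.002313 − 0.204882) = 2.554208 − (0.000125)/(-0.202568) = 2.554827

2.5548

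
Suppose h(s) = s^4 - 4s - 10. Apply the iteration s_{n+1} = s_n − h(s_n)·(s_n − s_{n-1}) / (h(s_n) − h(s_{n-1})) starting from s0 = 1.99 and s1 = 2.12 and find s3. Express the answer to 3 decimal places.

h(1.99) = -2.27761, h(2.12) = 1.71963
s2 = 2.12000 − 1.71963·(2.12000 − 1.99000) / (1.71963 − (-2.27761)) = 2.12000 − (0.22355)/(3.99724) = 2.06407
h(2.06407) = -0.10529
s3 = 2.06407 − (-0.10529)·(2.06407 − 2.12000) / (-0.10529 − 1.71963) = 2.06407 − (0.00589)/(-1.82493) = 2.06730

2.067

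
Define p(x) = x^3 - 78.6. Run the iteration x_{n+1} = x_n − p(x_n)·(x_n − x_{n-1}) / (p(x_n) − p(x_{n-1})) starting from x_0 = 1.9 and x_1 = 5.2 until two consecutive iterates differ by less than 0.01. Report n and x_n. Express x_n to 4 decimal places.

p(1.9) = -71.741000, p(5.2) = 62.008000
x_2 = 5.200000 − 62.008000·(3.300000)/(133.749000) = 3.670072;  |Δ| = 1.529928
p(3.670072) = -29.166246
x_3 = 3.670072 − (-29.166246)·(-1.529928)/(-91.174246) = 4.159489;  |Δ| = 0.489417
p(4.159489) = -6.635229
x_4 = 4.159489 − (-6.635229)·(0.489417)/(22.531017) = 4.303619;  |Δ| = 0.144130
p(4.303619) = 1.107920
x_5 = 4.303619 − 1.107920·(0.144130)/(7.743149) = 4.282996;  |Δ| = 0.020623
p(4.282996) = -0.032465
x_6 = 4.282996 − (-0.032465)·(-0.020623)/(-1.140385) = 4.283583;  |Δ| = 0.000587
|x_6 − x_5| = 0.000587 < 0.01

n = 6, x_n = 4.2836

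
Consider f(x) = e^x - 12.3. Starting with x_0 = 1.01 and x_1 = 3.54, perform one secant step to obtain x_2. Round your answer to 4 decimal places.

f(1.01) = -9.554399, f(3.54) = 22.166919
x_2 = 3.540000 − 22.166919·(3.540000 − 1.010000) / (22.166919 − (-9.554399)) = 3.540000 − (56.082306)/(31.721318) = 1.772031

1.7720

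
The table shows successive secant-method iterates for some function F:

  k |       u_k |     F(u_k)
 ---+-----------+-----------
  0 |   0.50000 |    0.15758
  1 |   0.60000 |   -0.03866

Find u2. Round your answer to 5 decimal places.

0.58030

u2 = 0.60000 − (-0.03866)·(0.60000 − 0.50000) / (-0.03866 − 0.15758)
   = 0.60000 − (-0.0038660)/(-0.1962400) = 0.5802996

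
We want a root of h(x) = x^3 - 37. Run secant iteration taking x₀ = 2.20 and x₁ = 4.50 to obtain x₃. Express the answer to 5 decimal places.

3.21924

h(2.20) = -26.3520000, h(4.50) = 54.1250000
x₂ = 4.5000000 − 54.1250000·(4.5000000 − 2.2000000) / (54.1250000 − (-26.3520000)) = 4.5000000 − (124.4875000)/(80.4770000) = 2.9531295
h(2.9531295) = -11.2458358
x₃ = 2.9531295 − (-11.2458358)·(2.9531295 − 4.5000000) / (-11.2458358 − 54.1250000) = 2.9531295 − (17.3958520)/(-65.3708358) = 3.2192398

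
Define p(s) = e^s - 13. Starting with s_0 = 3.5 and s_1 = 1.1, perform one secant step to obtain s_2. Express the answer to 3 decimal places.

1.897

p(3.5) = 20.11545, p(1.1) = -9.99583
s_2 = 1.10000 − (-9.99583)·(1.10000 − 3.50000) / (-9.99583 − 20.11545) = 1.10000 − (23.99000)/(-30.11129) = 1.89671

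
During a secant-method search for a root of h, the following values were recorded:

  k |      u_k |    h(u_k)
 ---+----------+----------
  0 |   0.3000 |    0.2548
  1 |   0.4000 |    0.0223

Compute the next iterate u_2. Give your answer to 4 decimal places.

u_2 = 0.4000 − 0.0223·(0.4000 − 0.3000) / (0.0223 − 0.2548)
   = 0.4000 − (0.002230)/(-0.232500) = 0.409591

0.4096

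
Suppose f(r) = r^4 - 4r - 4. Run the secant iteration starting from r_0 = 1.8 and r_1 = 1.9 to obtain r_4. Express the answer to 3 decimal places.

1.835

f(1.8) = -0.70240, f(1.9) = 1.43210
r_2 = 1.90000 − 1.43210·(1.90000 − 1.80000) / (1.43210 − (-0.70240)) = 1.90000 − (0.14321)/(2.13450) = 1.83291
f(1.83291) = -0.04506
r_3 = 1.83291 − (-0.04506)·(1.83291 − 1.90000) / (-0.04506 − 1.43210) = 1.83291 − (0.00302)/(-1.47716) = 1.83495
f(1.83495) = -0.00275
r_4 = 1.83495 − (-0.00275)·(1.83495 − 1.83291) / (-0.00275 − (-0.04506)) = 1.83495 − (-0.00001)/(0.04231) = 1.83509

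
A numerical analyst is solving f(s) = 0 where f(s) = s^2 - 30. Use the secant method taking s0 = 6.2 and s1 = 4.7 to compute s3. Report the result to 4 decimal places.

f(6.2) = 8.440000, f(4.7) = -7.910000
s2 = 4.700000 − (-7.910000)·(4.700000 − 6.200000) / (-7.910000 − 8.440000) = 4.700000 − (11.865000)/(-16.350000) = 5.425688
f(5.425688) = -0.561909
s3 = 5.425688 − (-0.561909)·(5.425688 − 4.700000) / (-0.561909 − (-7.910000)) = 5.425688 − (-0.407771)/(7.348091) = 5.481181

5.4812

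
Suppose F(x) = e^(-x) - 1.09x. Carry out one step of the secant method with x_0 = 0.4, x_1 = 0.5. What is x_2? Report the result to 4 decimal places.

F(0.4) = 0.234320, F(0.5) = 0.061531
x_2 = 0.500000 − 0.061531·(0.500000 − 0.400000) / (0.061531 − 0.234320) = 0.500000 − (0.006153)/(-0.172789) = 0.535610

0.5356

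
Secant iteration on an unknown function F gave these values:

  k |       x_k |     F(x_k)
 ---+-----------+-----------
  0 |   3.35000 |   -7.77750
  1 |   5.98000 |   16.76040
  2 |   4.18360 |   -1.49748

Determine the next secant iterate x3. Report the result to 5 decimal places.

4.33094

x3 = 4.18360 − (-1.49748)·(4.18360 − 5.98000) / (-1.49748 − 16.76040)
   = 4.18360 − (2.6900731)/(-18.2578800) = 4.3309376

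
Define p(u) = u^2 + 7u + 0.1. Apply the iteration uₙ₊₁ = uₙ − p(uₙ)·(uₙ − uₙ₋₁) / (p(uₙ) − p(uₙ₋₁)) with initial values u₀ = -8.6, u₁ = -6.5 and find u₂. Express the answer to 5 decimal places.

p(-8.6) = 13.8600000, p(-6.5) = -3.1500000
u₂ = -6.5000000 − (-3.1500000)·(-6.5000000 − (-8.6000000)) / (-3.1500000 − 13.8600000) = -6.5000000 − (-6.6150000)/(-17.0100000) = -6.8888889

-6.88889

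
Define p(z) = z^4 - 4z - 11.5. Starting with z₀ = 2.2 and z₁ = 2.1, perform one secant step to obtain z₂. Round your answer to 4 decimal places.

p(2.2) = 3.125600, p(2.1) = -0.451900
z₂ = 2.100000 − (-0.451900)·(2.100000 − 2.200000) / (-0.451900 − 3.125600) = 2.100000 − (0.045190)/(-3.577500) = 2.112632

2.1126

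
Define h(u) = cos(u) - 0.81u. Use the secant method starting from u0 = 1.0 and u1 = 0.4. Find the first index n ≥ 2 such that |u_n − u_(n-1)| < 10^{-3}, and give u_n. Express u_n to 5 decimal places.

h(1.0) = -0.2696977, h(0.4) = 0.5970610
u2 = 0.4000000 − 0.5970610·(-0.6000000)/(0.8667587) = 0.8133060;  |Δ| = 0.4133060
h(0.8133060) = 0.0283223
u3 = 0.8133060 − 0.0283223·(0.4133060)/(-0.5687387) = 0.8338880;  |Δ| = 0.0205820
h(0.8338880) = -0.0034477
u4 = 0.8338880 − (-0.0034477)·(0.0205820)/(-0.0317700) = 0.8316544;  |Δ| = 0.0022336
h(0.8316544) = 0.0000139
u5 = 0.8316544 − 0.0000139·(-0.0022336)/(0.0034616) = 0.8316634;  |Δ| = 0.0000090
|u5 − u4| = 0.0000090 < 10^{-3}

n = 5, u_n = 0.83166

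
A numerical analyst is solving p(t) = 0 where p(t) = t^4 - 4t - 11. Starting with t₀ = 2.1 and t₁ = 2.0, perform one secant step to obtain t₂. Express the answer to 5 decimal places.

p(2.1) = 0.0481000, p(2.0) = -3.0000000
t₂ = 2.0000000 − (-3.0000000)·(2.0000000 − 2.1000000) / (-3.0000000 − 0.0481000) = 2.0000000 − (0.3000000)/(-3.0481000) = 2.0984220

2.09842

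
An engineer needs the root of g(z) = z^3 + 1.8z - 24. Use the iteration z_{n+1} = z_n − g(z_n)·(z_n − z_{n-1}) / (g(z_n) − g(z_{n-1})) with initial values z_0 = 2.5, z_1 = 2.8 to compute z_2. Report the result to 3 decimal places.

g(2.5) = -3.87500, g(2.8) = 2.99200
z_2 = 2.80000 − 2.99200·(2.80000 − 2.50000) / (2.99200 − (-3.87500)) = 2.80000 − (0.89760)/(6.86700) = 2.66929

2.669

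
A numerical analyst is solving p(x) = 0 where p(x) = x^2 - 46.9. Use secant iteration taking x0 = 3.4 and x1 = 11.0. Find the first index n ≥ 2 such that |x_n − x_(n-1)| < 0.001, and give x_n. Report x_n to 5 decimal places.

p(3.4) = -35.3400000, p(11.0) = 74.1000000
x2 = 11.0000000 − 74.1000000·(7.6000000)/(109.4400000) = 5.8541667;  |Δ| = 5.1458333
p(5.8541667) = -12.6287326
x3 = 5.8541667 − (-12.6287326)·(-5.1458333)/(-86.7287326) = 6.6034611;  |Δ| = 0.7492944
p(6.6034611) = -3.2943020
x4 = 6.6034611 − (-3.2943020)·(0.7492944)/(9.3344306) = 6.8679016;  |Δ| = 0.2644406
p(6.8679016) = 0.2680726
x5 = 6.8679016 − 0.2680726·(0.2644406)/(3.5623746) = 6.8480022;  |Δ| = 0.0198994
p(6.8480022) = -0.0048662
x6 = 6.8480022 − (-0.0048662)·(-0.0198994)/(-0.2729389) = 6.8483570;  |Δ| = 0.0003548
|x6 − x5| = 0.0003548 < 0.001

n = 6, x_n = 6.84836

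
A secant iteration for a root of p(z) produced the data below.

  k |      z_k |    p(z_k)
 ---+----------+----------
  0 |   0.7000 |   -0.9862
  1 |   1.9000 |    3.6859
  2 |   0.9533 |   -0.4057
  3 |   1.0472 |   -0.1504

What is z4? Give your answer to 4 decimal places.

z4 = 1.0472 − (-0.1504)·(1.0472 − 0.9533) / (-0.1504 − (-0.4057))
   = 1.0472 − (-0.014123)/(0.255300) = 1.102518

1.1025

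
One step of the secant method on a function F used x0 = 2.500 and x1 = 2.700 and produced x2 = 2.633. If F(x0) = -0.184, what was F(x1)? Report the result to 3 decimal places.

0.093

The secant line through (2.500, -0.184) and (2.700, F(x1)) crosses zero at x2 = 2.633.
So (2.500, -0.184), (2.700, F(x1)), (2.633, 0) are collinear:
F(x1) = -0.184 · (2.700 − 2.633) / (2.500 − 2.633) = -0.184 · (0.06700)/(-0.13300) = 0.09269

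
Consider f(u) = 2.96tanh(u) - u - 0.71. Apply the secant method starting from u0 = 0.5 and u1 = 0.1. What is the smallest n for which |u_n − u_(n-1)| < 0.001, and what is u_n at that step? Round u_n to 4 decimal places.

n = 5, u_n = 0.3905

f(0.5) = 0.157867, f(0.1) = -0.514983
u2 = 0.100000 − (-0.514983)·(-0.400000)/(-0.672850) = 0.406150;  |Δ| = 0.306150
f(0.406150) = 0.024039
u3 = 0.406150 − 0.024039·(0.306150)/(0.539022) = 0.392497;  |Δ| = 0.013654
f(0.392497) = 0.003095
u4 = 0.392497 − 0.003095·(-0.013654)/(-0.020944) = 0.390479;  |Δ| = 0.002018
f(0.390479) = -0.000030
u5 = 0.390479 − (-0.000030)·(-0.002018)/(-0.003125) = 0.390499;  |Δ| = 0.000020
|u5 − u4| = 0.000020 < 0.001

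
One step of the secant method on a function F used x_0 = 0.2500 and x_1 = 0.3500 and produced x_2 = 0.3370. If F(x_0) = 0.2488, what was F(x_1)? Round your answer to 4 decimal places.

-0.0372

The secant line through (0.2500, 0.2488) and (0.3500, F(x_1)) crosses zero at x_2 = 0.3370.
So (0.2500, 0.2488), (0.3500, F(x_1)), (0.3370, 0) are collinear:
F(x_1) = 0.2488 · (0.3500 − 0.3370) / (0.2500 − 0.3370) = 0.2488 · (0.013000)/(-0.087000) = -0.037177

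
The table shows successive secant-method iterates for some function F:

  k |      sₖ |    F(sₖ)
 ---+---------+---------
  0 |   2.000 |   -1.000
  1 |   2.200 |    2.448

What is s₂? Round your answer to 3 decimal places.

s₂ = 2.200 − 2.448·(2.200 − 2.000) / (2.448 − (-1.000))
   = 2.200 − (0.48960)/(3.44800) = 2.05800

2.058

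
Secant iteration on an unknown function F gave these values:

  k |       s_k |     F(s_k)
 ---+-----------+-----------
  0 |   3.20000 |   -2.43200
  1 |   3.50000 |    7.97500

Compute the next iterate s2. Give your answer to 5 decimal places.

s2 = 3.50000 − 7.97500·(3.50000 − 3.20000) / (7.97500 − (-2.43200))
   = 3.50000 − (2.3925000)/(10.4070000) = 3.2701067

3.27011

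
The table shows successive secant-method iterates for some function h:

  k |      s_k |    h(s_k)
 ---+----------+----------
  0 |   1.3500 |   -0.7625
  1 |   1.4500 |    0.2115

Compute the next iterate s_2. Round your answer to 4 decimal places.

1.4283

s_2 = 1.4500 − 0.2115·(1.4500 − 1.3500) / (0.2115 − (-0.7625))
   = 1.4500 − (0.021150)/(0.974000) = 1.428285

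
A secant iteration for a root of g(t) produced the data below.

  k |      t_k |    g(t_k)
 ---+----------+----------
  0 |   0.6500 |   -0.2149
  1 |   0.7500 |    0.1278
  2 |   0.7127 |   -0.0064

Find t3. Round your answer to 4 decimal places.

t3 = 0.7127 − (-0.0064)·(0.7127 − 0.7500) / (-0.0064 − 0.1278)
   = 0.7127 − (0.000239)/(-0.134200) = 0.714479

0.7145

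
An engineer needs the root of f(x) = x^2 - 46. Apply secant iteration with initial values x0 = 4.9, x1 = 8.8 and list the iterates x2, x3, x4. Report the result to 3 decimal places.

6.505, 6.746, 6.783

f(4.9) = -21.99000, f(8.8) = 31.44000
x2 = 8.80000 − 31.44000·(8.80000 − 4.90000) / (31.44000 − (-21.99000)) = 8.80000 − (122.61600)/(53.43000) = 6.50511
f(6.50511) = -3.68355
x3 = 6.50511 − (-3.68355)·(6.50511 − 8.80000) / (-3.68355 − 31.44000) = 6.50511 − (8.45335)/(-35.12355) = 6.74578
f(6.74578) = -0.49440
x4 = 6.74578 − (-0.49440)·(6.74578 − 6.50511) / (-0.49440 − (-3.68355)) = 6.74578 − (-0.11899)/(3.18915) = 6.78309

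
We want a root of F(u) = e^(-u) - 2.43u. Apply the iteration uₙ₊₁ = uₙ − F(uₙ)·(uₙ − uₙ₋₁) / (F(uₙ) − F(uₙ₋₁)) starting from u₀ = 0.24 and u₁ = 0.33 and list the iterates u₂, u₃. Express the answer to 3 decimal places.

F(0.24) = 0.20343, F(0.33) = -0.08298
u₂ = 0.33000 − (-0.08298)·(0.33000 − 0.24000) / (-0.08298 − 0.20343) = 0.33000 − (-0.00747)/(-0.28640) = 0.30393
F(0.30393) = -0.00062
u₃ = 0.30393 − (-0.00062)·(0.30393 − 0.33000) / (-0.00062 − (-0.08298)) = 0.30393 − (0.00002)/(0.08235) = 0.30373

0.304, 0.304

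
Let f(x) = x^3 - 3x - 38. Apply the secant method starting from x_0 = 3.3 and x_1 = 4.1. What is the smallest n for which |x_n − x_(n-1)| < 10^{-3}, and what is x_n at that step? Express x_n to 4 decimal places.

n = 5, x_n = 3.6587

f(3.3) = -11.963000, f(4.1) = 18.621000
x_2 = 4.100000 − 18.621000·(0.800000)/(30.584000) = 3.612922;  |Δ| = 0.487078
f(3.612922) = -1.678561
x_3 = 3.612922 − (-1.678561)·(-0.487078)/(-20.299561) = 3.653198;  |Δ| = 0.040276
f(3.653198) = -0.204539
x_4 = 3.653198 − (-0.204539)·(0.040276)/(1.474022) = 3.658787;  |Δ| = 0.005589
f(3.658787) = 0.002800
x_5 = 3.658787 − 0.002800·(0.005589)/(0.207340) = 3.658711;  |Δ| = 0.000075
|x_5 − x_4| = 0.000075 < 10^{-3}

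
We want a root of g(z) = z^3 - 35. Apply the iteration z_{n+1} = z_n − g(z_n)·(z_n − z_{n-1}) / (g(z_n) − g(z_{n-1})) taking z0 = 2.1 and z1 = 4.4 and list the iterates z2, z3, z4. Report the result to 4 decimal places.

g(2.1) = -25.739000, g(4.4) = 50.184000
z2 = 4.400000 − 50.184000·(4.400000 − 2.100000) / (50.184000 − (-25.739000)) = 4.400000 − (115.423200)/(75.923000) = 2.879733
g(2.879733) = -11.118761
z3 = 2.879733 − (-11.118761)·(2.879733 − 4.400000) / (-11.118761 − 50.184000) = 2.879733 − (16.903481)/(-61.302761) = 3.155471
g(3.155471) = -3.580981
z4 = 3.155471 − (-3.580981)·(3.155471 − 2.879733) / (-3.580981 − (-11.118761)) = 3.155471 − (-0.987411)/(7.537780) = 3.286466

2.8797, 3.1555, 3.2865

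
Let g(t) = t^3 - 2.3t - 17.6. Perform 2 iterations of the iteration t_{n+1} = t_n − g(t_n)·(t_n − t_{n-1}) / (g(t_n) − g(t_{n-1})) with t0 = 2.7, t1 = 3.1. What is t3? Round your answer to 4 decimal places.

g(2.7) = -4.127000, g(3.1) = 5.061000
t2 = 3.100000 − 5.061000·(3.100000 − 2.700000) / (5.061000 − (-4.127000)) = 3.100000 − (2.024400)/(9.188000) = 2.879669
g(2.879669) = -0.343599
t3 = 2.879669 − (-0.343599)·(2.879669 − 3.100000) / (-0.343599 − 5.061000) = 2.879669 − (0.075705)/(-5.404599) = 2.893677

2.8937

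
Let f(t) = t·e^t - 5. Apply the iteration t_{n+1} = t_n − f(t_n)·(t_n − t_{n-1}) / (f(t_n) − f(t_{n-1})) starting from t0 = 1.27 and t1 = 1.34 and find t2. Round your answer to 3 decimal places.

1.326

f(1.27) = -0.47772, f(1.34) = 0.11752
t2 = 1.34000 − 0.11752·(1.34000 − 1.27000) / (0.11752 − (-0.47772)) = 1.34000 − (0.00823)/(0.59524) = 1.32618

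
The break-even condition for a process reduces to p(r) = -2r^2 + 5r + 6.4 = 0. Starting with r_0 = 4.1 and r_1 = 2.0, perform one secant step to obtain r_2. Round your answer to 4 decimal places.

3.1667

p(4.1) = -6.720000, p(2.0) = 8.400000
r_2 = 2.000000 − 8.400000·(2.000000 − 4.100000) / (8.400000 − (-6.720000)) = 2.000000 − (-17.640000)/(15.120000) = 3.166667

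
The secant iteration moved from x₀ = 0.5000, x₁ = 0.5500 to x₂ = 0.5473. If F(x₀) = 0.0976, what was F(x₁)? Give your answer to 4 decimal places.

-0.0056

The secant line through (0.5000, 0.0976) and (0.5500, F(x₁)) crosses zero at x₂ = 0.5473.
So (0.5000, 0.0976), (0.5500, F(x₁)), (0.5473, 0) are collinear:
F(x₁) = 0.0976 · (0.5500 − 0.5473) / (0.5000 − 0.5473) = 0.0976 · (0.002700)/(-0.047300) = -0.005571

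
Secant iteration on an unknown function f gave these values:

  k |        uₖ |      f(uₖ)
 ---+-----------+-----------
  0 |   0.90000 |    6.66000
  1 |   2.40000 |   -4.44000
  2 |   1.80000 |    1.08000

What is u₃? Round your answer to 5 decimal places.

u₃ = 1.80000 − 1.08000·(1.80000 − 2.40000) / (1.08000 − (-4.44000))
   = 1.80000 − (-0.6480000)/(5.5200000) = 1.9173913

1.91739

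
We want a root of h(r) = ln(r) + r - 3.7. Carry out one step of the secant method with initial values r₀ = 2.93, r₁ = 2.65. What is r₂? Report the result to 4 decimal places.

2.7055

h(2.93) = 0.305002, h(2.65) = -0.075440
r₂ = 2.650000 − (-0.075440)·(2.650000 − 2.930000) / (-0.075440 − 0.305002) = 2.650000 − (0.021123)/(-0.380443) = 2.705523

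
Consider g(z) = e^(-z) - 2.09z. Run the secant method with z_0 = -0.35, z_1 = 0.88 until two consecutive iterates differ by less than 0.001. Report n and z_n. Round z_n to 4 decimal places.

g(-0.35) = 2.150568, g(0.88) = -1.424417
z_2 = 0.880000 − (-1.424417)·(1.230000)/(-3.574985) = 0.389919;  |Δ| = 0.490081
g(0.389919) = -0.137818
z_3 = 0.389919 − (-0.137818)·(-0.490081)/(1.286599) = 0.337422;  |Δ| = 0.052497
g(0.337422) = 0.008395
z_4 = 0.337422 − 0.008395·(-0.052497)/(0.146214) = 0.340436;  |Δ| = 0.003014
g(0.340436) = -0.000052
z_5 = 0.340436 − (-0.000052)·(0.003014)/(-0.008448) = 0.340418;  |Δ| = 0.000019
|z_5 − z_4| = 0.000019 < 0.001

n = 5, z_n = 0.3404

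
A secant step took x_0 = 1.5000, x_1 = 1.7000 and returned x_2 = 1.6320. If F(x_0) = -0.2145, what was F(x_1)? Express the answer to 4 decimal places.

The secant line through (1.5000, -0.2145) and (1.7000, F(x_1)) crosses zero at x_2 = 1.6320.
So (1.5000, -0.2145), (1.7000, F(x_1)), (1.6320, 0) are collinear:
F(x_1) = -0.2145 · (1.7000 − 1.6320) / (1.5000 − 1.6320) = -0.2145 · (0.068000)/(-0.132000) = 0.110500

0.1105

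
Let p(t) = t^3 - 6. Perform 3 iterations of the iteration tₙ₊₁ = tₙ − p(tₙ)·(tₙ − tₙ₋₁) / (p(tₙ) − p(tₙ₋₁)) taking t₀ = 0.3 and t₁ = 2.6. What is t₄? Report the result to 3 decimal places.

2.003

p(0.3) = -5.97300, p(2.6) = 11.57600
t₂ = 2.60000 − 11.57600·(2.60000 − 0.30000) / (11.57600 − (-5.97300)) = 2.60000 − (26.62480)/(17.54900) = 1.08283
p(1.08283) = -4.73036
t₃ = 1.08283 − (-4.73036)·(1.08283 − 2.60000) / (-4.73036 − 11.57600) = 1.08283 − (7.17675)/(-16.30636) = 1.52295
p(1.52295) = -2.46770
t₄ = 1.52295 − (-2.46770)·(1.52295 − 1.08283) / (-2.46770 − (-4.73036)) = 1.52295 − (-1.08608)/(2.26266) = 2.00295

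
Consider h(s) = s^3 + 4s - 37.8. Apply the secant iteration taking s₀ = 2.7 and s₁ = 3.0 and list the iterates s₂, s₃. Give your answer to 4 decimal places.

2.9577, 2.9608

h(2.7) = -7.317000, h(3.0) = 1.200000
s₂ = 3.000000 − 1.200000·(3.000000 − 2.700000) / (1.200000 − (-7.317000)) = 3.000000 − (0.360000)/(8.517000) = 2.957732
h(2.957732) = -0.094316
s₃ = 2.957732 − (-0.094316)·(2.957732 − 3.000000) / (-0.094316 − 1.200000) = 2.957732 − (0.003987)/(-1.294316) = 2.960812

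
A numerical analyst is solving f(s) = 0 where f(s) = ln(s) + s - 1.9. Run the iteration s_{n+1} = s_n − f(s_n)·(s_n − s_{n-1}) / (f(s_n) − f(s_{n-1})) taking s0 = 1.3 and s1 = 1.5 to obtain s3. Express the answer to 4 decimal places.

f(1.3) = -0.337636, f(1.5) = 0.005465
s2 = 1.500000 − 0.005465·(1.500000 − 1.300000) / (0.005465 − (-0.337636)) = 1.500000 − (0.001093)/(0.343101) = 1.496814
f(1.496814) = 0.000153
s3 = 1.496814 − 0.000153·(1.496814 − 1.500000) / (0.000153 − 0.005465) = 1.496814 − (0.000000)/(-0.005312) = 1.496722

1.4967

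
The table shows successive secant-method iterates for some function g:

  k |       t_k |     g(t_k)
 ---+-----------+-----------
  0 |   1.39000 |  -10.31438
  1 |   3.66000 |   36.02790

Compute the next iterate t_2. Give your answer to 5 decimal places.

t_2 = 3.66000 − 36.02790·(3.66000 − 1.39000) / (36.02790 − (-10.31438))
   = 3.66000 − (81.7833330)/(46.3422800) = 1.8952329

1.89523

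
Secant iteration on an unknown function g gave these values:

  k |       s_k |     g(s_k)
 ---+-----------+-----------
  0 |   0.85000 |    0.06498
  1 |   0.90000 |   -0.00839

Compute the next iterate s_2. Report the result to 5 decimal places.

0.89428

s_2 = 0.90000 − (-0.00839)·(0.90000 − 0.85000) / (-0.00839 − 0.06498)
   = 0.90000 − (-0.0004195)/(-0.0733700) = 0.8942824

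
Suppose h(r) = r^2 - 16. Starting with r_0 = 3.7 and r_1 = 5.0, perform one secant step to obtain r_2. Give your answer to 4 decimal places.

3.9655

h(3.7) = -2.310000, h(5.0) = 9.000000
r_2 = 5.000000 − 9.000000·(5.000000 − 3.700000) / (9.000000 − (-2.310000)) = 5.000000 − (11.700000)/(11.310000) = 3.965517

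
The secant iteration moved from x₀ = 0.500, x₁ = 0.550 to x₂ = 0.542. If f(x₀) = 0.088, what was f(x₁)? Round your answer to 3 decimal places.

The secant line through (0.500, 0.088) and (0.550, f(x₁)) crosses zero at x₂ = 0.542.
So (0.500, 0.088), (0.550, f(x₁)), (0.542, 0) are collinear:
f(x₁) = 0.088 · (0.550 − 0.542) / (0.500 − 0.542) = 0.088 · (0.00800)/(-0.04200) = -0.01676

-0.017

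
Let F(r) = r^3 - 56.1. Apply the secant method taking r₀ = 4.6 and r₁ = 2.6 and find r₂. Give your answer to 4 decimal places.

3.5660

F(4.6) = 41.236000, F(2.6) = -38.524000
r₂ = 2.600000 − (-38.524000)·(2.600000 − 4.600000) / (-38.524000 − 41.236000) = 2.600000 − (77.048000)/(-79.760000) = 3.565998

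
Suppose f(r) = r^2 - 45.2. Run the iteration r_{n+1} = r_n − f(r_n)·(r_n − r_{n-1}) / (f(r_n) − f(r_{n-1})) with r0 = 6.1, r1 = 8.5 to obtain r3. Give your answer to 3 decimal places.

6.714

f(6.1) = -7.99000, f(8.5) = 27.05000
r2 = 8.50000 − 27.05000·(8.50000 − 6.10000) / (27.05000 − (-7.99000)) = 8.50000 − (64.92000)/(35.04000) = 6.64726
f(6.64726) = -1.01393
r3 = 6.64726 − (-1.01393)·(6.64726 − 8.50000) / (-1.01393 − 27.05000) = 6.64726 − (1.87855)/(-28.06393) = 6.71420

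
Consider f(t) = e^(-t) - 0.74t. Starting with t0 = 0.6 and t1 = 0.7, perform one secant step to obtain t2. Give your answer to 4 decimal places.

f(0.6) = 0.104812, f(0.7) = -0.021415
t2 = 0.700000 − (-0.021415)·(0.700000 − 0.600000) / (-0.021415 − 0.104812) = 0.700000 − (-0.002141)/(-0.126226) = 0.683035

0.6830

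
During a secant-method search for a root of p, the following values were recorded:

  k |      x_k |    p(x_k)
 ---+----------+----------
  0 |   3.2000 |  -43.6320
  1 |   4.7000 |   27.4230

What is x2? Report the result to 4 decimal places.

x2 = 4.7000 − 27.4230·(4.7000 − 3.2000) / (27.4230 − (-43.6320))
   = 4.7000 − (41.134500)/(71.055000) = 4.121089

4.1211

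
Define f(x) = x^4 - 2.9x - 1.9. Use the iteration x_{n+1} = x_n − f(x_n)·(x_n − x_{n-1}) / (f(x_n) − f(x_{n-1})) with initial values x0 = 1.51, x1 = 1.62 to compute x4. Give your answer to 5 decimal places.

f(1.51) = -1.0801440, f(1.62) = 0.2894754
x2 = 1.6200000 − 0.2894754·(1.6200000 − 1.5100000) / (0.2894754 − (-1.0801440)) = 1.6200000 − (0.0318423)/(1.3696194) = 1.5967510
f(1.5967510) = -0.0300477
x3 = 1.5967510 − (-0.0300477)·(1.5967510 − 1.6200000) / (-0.0300477 − 0.2894754) = 1.5967510 − (0.0006986)/(-0.3195230) = 1.5989373
f(1.5989373) = -0.0007120
x4 = 1.5989373 − (-0.0007120)·(1.5989373 − 1.5967510) / (-0.0007120 − (-0.0300477)) = 1.5989373 − (-0.0000016)/(0.0293357) = 1.5989904

1.59899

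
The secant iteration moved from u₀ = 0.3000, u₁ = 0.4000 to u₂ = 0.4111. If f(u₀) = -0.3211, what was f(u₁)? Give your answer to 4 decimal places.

The secant line through (0.3000, -0.3211) and (0.4000, f(u₁)) crosses zero at u₂ = 0.4111.
So (0.3000, -0.3211), (0.4000, f(u₁)), (0.4111, 0) are collinear:
f(u₁) = -0.3211 · (0.4000 − 0.4111) / (0.3000 − 0.4111) = -0.3211 · (-0.011100)/(-0.111100) = -0.032081

-0.0321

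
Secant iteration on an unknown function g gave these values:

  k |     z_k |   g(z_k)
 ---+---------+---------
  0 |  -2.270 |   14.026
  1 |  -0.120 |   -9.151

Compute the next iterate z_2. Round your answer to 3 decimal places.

z_2 = -0.120 − (-9.151)·(-0.120 − (-2.270)) / (-9.151 − 14.026)
   = -0.120 − (-19.67465)/(-23.17700) = -0.96889

-0.969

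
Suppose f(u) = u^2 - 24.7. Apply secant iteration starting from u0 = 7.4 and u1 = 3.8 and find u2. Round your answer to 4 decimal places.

f(7.4) = 30.060000, f(3.8) = -10.260000
u2 = 3.800000 − (-10.260000)·(3.800000 − 7.400000) / (-10.260000 − 30.060000) = 3.800000 − (36.936000)/(-40.320000) = 4.716071

4.7161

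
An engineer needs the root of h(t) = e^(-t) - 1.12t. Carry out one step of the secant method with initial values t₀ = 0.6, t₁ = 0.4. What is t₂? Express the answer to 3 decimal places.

0.529

h(0.6) = -0.12319, h(0.4) = 0.22232
t₂ = 0.40000 − 0.22232·(0.40000 − 0.60000) / (0.22232 − (-0.12319)) = 0.40000 − (-0.04446)/(0.34551) = 0.52869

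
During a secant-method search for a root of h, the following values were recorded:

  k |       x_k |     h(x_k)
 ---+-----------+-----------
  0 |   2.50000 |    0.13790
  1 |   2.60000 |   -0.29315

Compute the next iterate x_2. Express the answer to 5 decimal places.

2.53199

x_2 = 2.60000 − (-0.29315)·(2.60000 − 2.50000) / (-0.29315 − 0.13790)
   = 2.60000 − (-0.0293150)/(-0.4310500) = 2.5319916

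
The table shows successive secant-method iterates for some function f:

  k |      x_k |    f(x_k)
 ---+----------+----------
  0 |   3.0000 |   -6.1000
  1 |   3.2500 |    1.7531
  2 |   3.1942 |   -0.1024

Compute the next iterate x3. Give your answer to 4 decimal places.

3.1973

x3 = 3.1942 − (-0.1024)·(3.1942 − 3.2500) / (-0.1024 − 1.7531)
   = 3.1942 − (0.005714)/(-1.855500) = 3.197279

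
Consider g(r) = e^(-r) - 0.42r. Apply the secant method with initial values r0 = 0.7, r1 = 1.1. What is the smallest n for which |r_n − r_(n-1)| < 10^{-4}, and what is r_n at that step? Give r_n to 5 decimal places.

n = 5, r_n = 0.93486

g(0.7) = 0.2025853, g(1.1) = -0.1291289
r2 = 1.1000000 − (-0.1291289)·(0.4000000)/(-0.3317142) = 0.9442890;  |Δ| = 0.1557110
g(0.9442890) = -0.0076453
r3 = 0.9442890 − (-0.0076453)·(-0.1557110)/(0.1214836) = 0.9344896;  |Δ| = 0.0097994
g(0.9344896) = 0.0003007
r4 = 0.9344896 − 0.0003007·(-0.0097994)/(0.0079460) = 0.9348604;  |Δ| = 0.0003708
g(0.9348604) = -0.0000007
r5 = 0.9348604 − (-0.0000007)·(0.0003708)/(-0.0003013) = 0.9348595;  |Δ| = 0.0000008
|r5 − r4| = 0.0000008 < 10^{-4}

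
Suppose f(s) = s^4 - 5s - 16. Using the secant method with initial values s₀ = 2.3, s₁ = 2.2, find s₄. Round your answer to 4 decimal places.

f(2.3) = 0.484100, f(2.2) = -3.574400
s₂ = 2.200000 − (-3.574400)·(2.200000 − 2.300000) / (-3.574400 − 0.484100) = 2.200000 − (0.357440)/(-4.058500) = 2.288072
f(2.288072) = -0.032274
s₃ = 2.288072 − (-0.032274)·(2.288072 − 2.200000) / (-0.032274 − (-3.574400)) = 2.288072 − (-0.002842)/(3.542126) = 2.288874
f(2.288874) = 0.002184
s₄ = 2.288874 − 0.002184·(2.288874 − 2.288072) / (0.002184 − (-0.032274)) = 2.288874 − (0.000002)/(0.034458) = 2.288824

2.2888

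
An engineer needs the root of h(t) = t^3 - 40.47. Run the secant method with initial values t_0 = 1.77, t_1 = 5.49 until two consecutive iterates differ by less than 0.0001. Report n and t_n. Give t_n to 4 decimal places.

h(1.77) = -34.924767, h(5.49) = 124.999149
t_2 = 5.490000 − 124.999149·(3.720000)/(159.923916) = 2.582387;  |Δ| = 2.907613
h(2.582387) = -23.248775
t_3 = 2.582387 − (-23.248775)·(-2.907613)/(-148.247924) = 3.038369;  |Δ| = 0.455982
h(3.038369) = -12.420717
t_4 = 3.038369 − (-12.420717)·(0.455982)/(10.828057) = 3.561421;  |Δ| = 0.523051
h(3.561421) = 4.702052
t_5 = 3.561421 − 4.702052·(0.523051)/(17.122769) = 3.417787;  |Δ| = 0.143634
h(3.417787) = -0.545930
t_6 = 3.417787 − (-0.545930)·(-0.143634)/(-5.247982) = 3.432728;  |Δ| = 0.014942
h(3.432728) = -0.020021
t_7 = 3.432728 − (-0.020021)·(0.014942)/(0.525909) = 3.433297;  |Δ| = 0.000569
h(3.433297) = 0.000091
t_8 = 3.433297 − 0.000091·(0.000569)/(0.020112) = 3.433295;  |Δ| = 0.000003
|t_8 − t_7| = 0.000003 < 0.0001

n = 8, t_n = 3.4333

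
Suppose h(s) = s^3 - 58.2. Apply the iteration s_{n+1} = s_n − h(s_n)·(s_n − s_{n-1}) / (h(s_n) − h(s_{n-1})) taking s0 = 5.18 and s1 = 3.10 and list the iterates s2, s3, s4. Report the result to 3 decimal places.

h(5.18) = 80.79183, h(3.10) = -28.40900
s2 = 3.10000 − (-28.40900)·(3.10000 − 5.18000) / (-28.40900 − 80.79183) = 3.10000 − (59.09072)/(-109.20083) = 3.64112
h(3.64112) = -9.92694
s3 = 3.64112 − (-9.92694)·(3.64112 − 3.10000) / (-9.92694 − (-28.40900)) = 3.64112 − (-5.37166)/(18.48206) = 3.93176
h(3.93176) = 2.58011
s4 = 3.93176 − 2.58011·(3.93176 − 3.64112) / (2.58011 − (-9.92694)) = 3.93176 − (0.74989)/(12.50705) = 3.87180

3.641, 3.932, 3.872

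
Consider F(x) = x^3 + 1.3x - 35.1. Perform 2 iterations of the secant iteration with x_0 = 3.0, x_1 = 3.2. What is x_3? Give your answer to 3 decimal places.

F(3.0) = -4.20000, F(3.2) = 1.82800
x_2 = 3.20000 − 1.82800·(3.20000 − 3.00000) / (1.82800 − (-4.20000)) = 3.20000 − (0.36560)/(6.02800) = 3.13935
F(3.13935) = -0.07893
x_3 = 3.13935 − (-0.07893)·(3.13935 − 3.20000) / (-0.07893 − 1.82800) = 3.13935 − (0.00479)/(-1.90693) = 3.14186

3.142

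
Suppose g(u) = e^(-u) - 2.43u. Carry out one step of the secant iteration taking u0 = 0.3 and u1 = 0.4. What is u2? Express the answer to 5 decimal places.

0.30377

g(0.3) = 0.0118182, g(0.4) = -0.3016800
u2 = 0.4000000 − (-0.3016800)·(0.4000000 − 0.3000000) / (-0.3016800 − 0.0118182) = 0.4000000 − (-0.0301680)/(-0.3134982) = 0.3037698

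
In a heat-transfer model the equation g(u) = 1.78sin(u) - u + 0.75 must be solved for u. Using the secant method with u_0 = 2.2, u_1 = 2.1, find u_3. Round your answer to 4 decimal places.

g(2.2) = -0.010876, g(2.1) = 0.186513
u_2 = 2.100000 − 0.186513·(2.100000 − 2.200000) / (0.186513 − (-0.010876)) = 2.100000 − (-0.018651)/(0.197389) = 2.194490
g(2.194490) = 0.000384
u_3 = 2.194490 − 0.000384·(2.194490 − 2.100000) / (0.000384 − 0.186513) = 2.194490 − (0.000036)/(-0.186129) = 2.194685

2.1947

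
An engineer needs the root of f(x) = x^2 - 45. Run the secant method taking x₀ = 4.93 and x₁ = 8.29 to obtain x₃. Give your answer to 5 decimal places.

f(4.93) = -20.6951000, f(8.29) = 23.7241000
x₂ = 8.2900000 − 23.7241000·(8.2900000 − 4.9300000) / (23.7241000 − (-20.6951000)) = 8.2900000 − (79.7129760)/(44.4192000) = 6.4954387
f(6.4954387) = -2.8092757
x₃ = 6.4954387 − (-2.8092757)·(6.4954387 − 8.2900000) / (-2.8092757 − 23.7241000) = 6.4954387 − (5.0414174)/(-26.5333757) = 6.6854416

6.68544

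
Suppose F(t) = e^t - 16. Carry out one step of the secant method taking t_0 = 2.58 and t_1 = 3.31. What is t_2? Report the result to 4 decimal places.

F(2.58) = -2.802862, F(3.31) = 11.385125
t_2 = 3.310000 − 11.385125·(3.310000 − 2.580000) / (11.385125 − (-2.802862)) = 3.310000 − (8.311142)/(14.187987) = 2.724213

2.7242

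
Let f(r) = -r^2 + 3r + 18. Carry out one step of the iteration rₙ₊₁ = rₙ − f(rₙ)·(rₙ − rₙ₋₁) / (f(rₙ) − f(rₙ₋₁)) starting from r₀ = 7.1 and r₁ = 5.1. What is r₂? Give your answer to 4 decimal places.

5.8924

f(7.1) = -11.110000, f(5.1) = 7.290000
r₂ = 5.100000 − 7.290000·(5.100000 − 7.100000) / (7.290000 − (-11.110000)) = 5.100000 − (-14.580000)/(18.400000) = 5.892391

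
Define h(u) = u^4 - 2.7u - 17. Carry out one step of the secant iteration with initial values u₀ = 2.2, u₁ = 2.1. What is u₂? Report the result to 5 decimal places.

2.18690

h(2.2) = 0.4856000, h(2.1) = -3.2219000
u₂ = 2.1000000 − (-3.2219000)·(2.1000000 − 2.2000000) / (-3.2219000 − 0.4856000) = 2.1000000 − (0.3221900)/(-3.7075000) = 2.1869022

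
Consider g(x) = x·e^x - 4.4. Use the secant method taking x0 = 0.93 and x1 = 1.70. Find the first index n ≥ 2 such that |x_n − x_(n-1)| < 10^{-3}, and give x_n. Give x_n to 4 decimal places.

g(0.93) = -2.042906, g(1.70) = 4.905711
x2 = 1.700000 − 4.905711·(0.770000)/(6.948617) = 1.156381;  |Δ| = 0.543619
g(1.156381) = -0.724544
x3 = 1.156381 − (-0.724544)·(-0.543619)/(-5.630255) = 1.226338;  |Δ| = 0.069957
g(1.226338) = -0.219749
x4 = 1.226338 − (-0.219749)·(0.069957)/(0.504795) = 1.256792;  |Δ| = 0.030454
g(1.256792) = 0.016533
x5 = 1.256792 − 0.016533·(0.030454)/(0.236282) = 1.254661;  |Δ| = 0.002131
g(1.254661) = -0.000341
x6 = 1.254661 − (-0.000341)·(-0.002131)/(-0.016874) = 1.254704;  |Δ| = 0.000043
|x6 − x5| = 0.000043 < 10^{-3}

n = 6, x_n = 1.2547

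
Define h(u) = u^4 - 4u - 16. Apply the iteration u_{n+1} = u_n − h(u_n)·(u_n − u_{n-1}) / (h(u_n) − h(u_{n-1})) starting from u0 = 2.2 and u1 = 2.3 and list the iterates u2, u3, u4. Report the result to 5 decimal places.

h(2.2) = -1.3744000, h(2.3) = 2.7841000
u2 = 2.3000000 − 2.7841000·(2.3000000 − 2.2000000) / (2.7841000 − (-1.3744000)) = 2.3000000 − (0.2784100)/(4.1585000) = 2.2330504
h(2.2330504) = -0.0668797
u3 = 2.2330504 − (-0.0668797)·(2.2330504 − 2.3000000) / (-0.0668797 − 2.7841000) = 2.2330504 − (0.0044776)/(-2.8509797) = 2.2346209
h(2.2346209) = -0.0031354
u4 = 2.2346209 − (-0.0031354)·(2.2346209 − 2.2330504) / (-0.0031354 − (-0.0668797)) = 2.2346209 − (-0.0000049)/(0.0637443) = 2.2346982

2.23305, 2.23462, 2.23470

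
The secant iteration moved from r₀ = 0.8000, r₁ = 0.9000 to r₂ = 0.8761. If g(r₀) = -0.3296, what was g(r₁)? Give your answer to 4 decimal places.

The secant line through (0.8000, -0.3296) and (0.9000, g(r₁)) crosses zero at r₂ = 0.8761.
So (0.8000, -0.3296), (0.9000, g(r₁)), (0.8761, 0) are collinear:
g(r₁) = -0.3296 · (0.9000 − 0.8761) / (0.8000 − 0.8761) = -0.3296 · (0.023900)/(-0.076100) = 0.103514

0.1035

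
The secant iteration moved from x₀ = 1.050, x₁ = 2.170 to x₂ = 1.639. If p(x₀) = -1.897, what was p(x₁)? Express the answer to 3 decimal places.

1.710

The secant line through (1.050, -1.897) and (2.170, p(x₁)) crosses zero at x₂ = 1.639.
So (1.050, -1.897), (2.170, p(x₁)), (1.639, 0) are collinear:
p(x₁) = -1.897 · (2.170 − 1.639) / (1.050 − 1.639) = -1.897 · (0.53100)/(-0.58900) = 1.71020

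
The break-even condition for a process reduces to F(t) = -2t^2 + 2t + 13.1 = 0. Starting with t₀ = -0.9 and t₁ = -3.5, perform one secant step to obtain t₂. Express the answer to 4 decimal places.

-1.7963

F(-0.9) = 9.680000, F(-3.5) = -18.400000
t₂ = -3.500000 − (-18.400000)·(-3.500000 − (-0.900000)) / (-18.400000 − 9.680000) = -3.500000 − (47.840000)/(-28.080000) = -1.796296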